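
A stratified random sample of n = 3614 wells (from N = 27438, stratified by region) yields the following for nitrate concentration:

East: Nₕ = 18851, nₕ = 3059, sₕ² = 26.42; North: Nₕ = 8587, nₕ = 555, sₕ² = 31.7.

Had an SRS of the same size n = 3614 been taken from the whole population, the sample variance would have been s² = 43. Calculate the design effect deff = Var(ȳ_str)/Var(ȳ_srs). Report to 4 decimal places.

Var(ȳ_str) = Σ Wₕ²(1−fₕ)sₕ²/nₕ with Wₕ = Nₕ/27438:
  East: (18851/27438)²·(1−3059/18851)·26.42/3059 = 0.00341523
  North: (8587/27438)²·(1−555/8587)·31.7/555 = 0.0052327085
  → Var(ȳ_str) = 0.0086479385.
Var(ȳ_srs) = (1 − 3614/27438)·43/3614 = 0.010331004.
deff = 0.0086479385 / 0.010331004 = 0.8371.

0.8371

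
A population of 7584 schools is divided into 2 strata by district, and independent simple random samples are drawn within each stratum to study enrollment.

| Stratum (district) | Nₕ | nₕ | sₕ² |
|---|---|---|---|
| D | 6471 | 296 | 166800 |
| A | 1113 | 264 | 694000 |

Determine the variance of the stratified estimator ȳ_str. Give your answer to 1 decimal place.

434.7

Var(ȳ_str) = Σₕ Wₕ²(1 − fₕ)sₕ²/nₕ with Wₕ = Nₕ/N, N = 7584.
D: Wₕ = 0.85324367; term = 0.85324367²·(1 − 0.04574254)·166800/296 = 391.48583.
A: Wₕ = 0.14675633; term = 0.14675633²·(1 − 0.23719677)·694000/264 = 43.187866.
Sum = 434.6737.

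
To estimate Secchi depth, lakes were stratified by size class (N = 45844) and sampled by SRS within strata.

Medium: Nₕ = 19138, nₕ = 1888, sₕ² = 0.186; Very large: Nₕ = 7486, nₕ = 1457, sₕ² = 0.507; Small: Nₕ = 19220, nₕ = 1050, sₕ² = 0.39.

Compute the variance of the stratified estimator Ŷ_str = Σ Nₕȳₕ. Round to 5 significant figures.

177940

Var(Ŷ_str) = Σₕ Nₕ²(1 − fₕ)sₕ²/nₕ.
Medium: 19138²·(1 − 1888/19138)·0.186/1888 = 32523.45.
Very large: 7486²·(1 − 1457/7486)·0.507/1457 = 15705.202.
Small: 19220²·(1 − 1050/19220)·0.39/1050 = 129713.03.
Sum = 177941.68.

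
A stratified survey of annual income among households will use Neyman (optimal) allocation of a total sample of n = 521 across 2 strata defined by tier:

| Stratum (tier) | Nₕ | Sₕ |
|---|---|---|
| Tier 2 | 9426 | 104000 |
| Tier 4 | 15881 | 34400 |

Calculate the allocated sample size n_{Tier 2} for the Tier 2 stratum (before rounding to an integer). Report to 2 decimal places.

Neyman allocation: nₕ = n·NₕSₕ / Σⱼ NⱼSⱼ.
Σ NⱼSⱼ = 9426·104000 + 15881·34400 = 1.5266104 × 10^9.
n_{Tier 2} = 521·9426·104000 / (1.5266104 × 10^9) = 334.56.

334.56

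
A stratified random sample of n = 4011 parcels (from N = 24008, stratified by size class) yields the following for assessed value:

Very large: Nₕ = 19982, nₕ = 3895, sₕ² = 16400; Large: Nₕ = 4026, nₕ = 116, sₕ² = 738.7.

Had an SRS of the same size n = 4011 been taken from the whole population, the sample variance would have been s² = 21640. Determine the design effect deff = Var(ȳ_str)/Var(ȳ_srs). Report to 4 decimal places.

Var(ȳ_str) = Σ Wₕ²(1−fₕ)sₕ²/nₕ with Wₕ = Nₕ/24008:
  Very large: (19982/24008)²·(1−3895/19982)·16400/3895 = 2.3482181
  Large: (4026/24008)²·(1−116/4026)·738.7/116 = 0.17391966
  → Var(ȳ_str) = 2.5221378.
Var(ȳ_srs) = (1 − 4011/24008)·21640/4011 = 4.4937971.
deff = 2.5221378 / 4.4937971 = 0.5612.

0.5612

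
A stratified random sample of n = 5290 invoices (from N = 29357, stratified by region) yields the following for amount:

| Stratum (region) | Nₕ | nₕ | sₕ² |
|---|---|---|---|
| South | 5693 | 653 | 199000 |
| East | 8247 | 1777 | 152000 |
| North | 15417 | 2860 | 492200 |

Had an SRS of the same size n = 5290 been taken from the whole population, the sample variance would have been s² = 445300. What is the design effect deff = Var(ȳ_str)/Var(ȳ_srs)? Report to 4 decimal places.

0.7839

Var(ȳ_str) = Σ Wₕ²(1−fₕ)sₕ²/nₕ with Wₕ = Nₕ/29357:
  South: (5693/29357)²·(1−653/5693)·199000/653 = 10.145846
  East: (8247/29357)²·(1−1777/8247)·152000/1777 = 5.2958185
  North: (15417/29357)²·(1−2860/15417)·492200/2860 = 38.657877
  → Var(ȳ_str) = 54.099542.
Var(ȳ_srs) = (1 − 5290/29357)·445300/5290 = 69.00925.
deff = 54.099542 / 69.00925 = 0.7839.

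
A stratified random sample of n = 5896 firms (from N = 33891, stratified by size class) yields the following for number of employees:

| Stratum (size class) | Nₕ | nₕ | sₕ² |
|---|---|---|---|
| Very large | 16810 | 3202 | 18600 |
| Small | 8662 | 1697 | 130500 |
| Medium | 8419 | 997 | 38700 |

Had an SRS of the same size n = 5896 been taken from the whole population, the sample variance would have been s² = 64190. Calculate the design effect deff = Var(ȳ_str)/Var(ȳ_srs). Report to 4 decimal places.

Var(ȳ_str) = Σ Wₕ²(1−fₕ)sₕ²/nₕ with Wₕ = Nₕ/33891:
  Very large: (16810/33891)²·(1−3202/16810)·18600/3202 = 1.1568708
  Small: (8662/33891)²·(1−1697/8662)·130500/1697 = 4.0392358
  Medium: (8419/33891)²·(1−997/8419)·38700/997 = 2.1116819
  → Var(ȳ_str) = 7.3077885.
Var(ȳ_srs) = (1 − 5896/33891)·64190/5896 = 8.9930289.
deff = 7.3077885 / 8.9930289 = 0.8126.

0.8126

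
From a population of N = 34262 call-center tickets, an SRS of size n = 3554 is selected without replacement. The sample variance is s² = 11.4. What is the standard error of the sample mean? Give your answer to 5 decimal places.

Under SRS without replacement, Var(ȳ) = (1 − f)·s²/n with f = n/N = 3554/34262 = 0.10373008.
Var(ȳ) = (1 − 0.10373008)·11.4/3554 = 0.89626992·0.0032076533 = 0.0028749232.
SE(ȳ) = √(0.0028749232) = 0.05362.

0.05362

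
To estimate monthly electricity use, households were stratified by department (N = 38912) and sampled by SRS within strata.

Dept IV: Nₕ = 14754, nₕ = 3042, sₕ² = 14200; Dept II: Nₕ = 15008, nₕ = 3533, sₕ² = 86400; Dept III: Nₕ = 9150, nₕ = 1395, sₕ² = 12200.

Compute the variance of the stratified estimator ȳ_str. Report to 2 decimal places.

Var(ȳ_str) = Σₕ Wₕ²(1 − fₕ)sₕ²/nₕ with Wₕ = Nₕ/N, N = 38912.
Dept IV: Wₕ = 0.37916324; term = 0.37916324²·(1 − 0.20618137)·14200/3042 = 0.53272475.
Dept II: Wₕ = 0.38569079; term = 0.38569079²·(1 − 0.23540778)·86400/3533 = 2.7814965.
Dept III: Wₕ = 0.23514597; term = 0.23514597²·(1 − 0.15245902)·12200/1395 = 0.40984667.
Sum = 3.7240679.

3.72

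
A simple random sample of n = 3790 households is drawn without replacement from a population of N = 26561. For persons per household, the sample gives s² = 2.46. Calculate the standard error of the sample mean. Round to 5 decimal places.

Under SRS without replacement, Var(ȳ) = (1 − f)·s²/n with f = n/N = 3790/26561 = 0.14269041.
Var(ȳ) = (1 − 0.14269041)·2.46/3790 = 0.85730959·6.4907652 × 10^-4 = 5.5645952 × 10^-4.
SE(ȳ) = √(5.5645952 × 10^-4) = 0.02359.

0.02359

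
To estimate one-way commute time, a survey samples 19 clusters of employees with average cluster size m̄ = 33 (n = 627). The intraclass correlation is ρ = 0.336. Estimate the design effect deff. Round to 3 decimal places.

11.752

deff = 1 + (33 − 1)·0.336 = 1 + 10.752 = 11.752.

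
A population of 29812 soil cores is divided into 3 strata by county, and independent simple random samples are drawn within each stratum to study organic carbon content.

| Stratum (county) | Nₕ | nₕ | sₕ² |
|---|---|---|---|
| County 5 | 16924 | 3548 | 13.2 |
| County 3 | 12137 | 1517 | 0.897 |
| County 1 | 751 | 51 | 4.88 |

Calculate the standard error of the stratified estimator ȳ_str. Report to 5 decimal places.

Var(ȳ_str) = Σₕ Wₕ²(1 − fₕ)sₕ²/nₕ with Wₕ = Nₕ/N, N = 29812.
County 5: Wₕ = 0.56769086; term = 0.56769086²·(1 − 0.20964311)·13.2/3548 = 9.4762688 × 10^-4.
County 3: Wₕ = 0.40711794; term = 0.40711794²·(1 − 0.12498970)·0.897/1517 = 8.5755208 × 10^-5.
County 1: Wₕ = 0.02519120; term = 0.02519120²·(1 − 0.06790945)·4.88/51 = 5.6598562 × 10^-5.
Sum = 0.0010899807.
SE = √(0.0010899807) = 0.03301.

0.03301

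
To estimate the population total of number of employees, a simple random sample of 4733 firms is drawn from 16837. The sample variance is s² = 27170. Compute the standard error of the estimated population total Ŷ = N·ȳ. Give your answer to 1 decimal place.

Var(Ŷ) = N²·Var(ȳ) = N²·(1 − n/N)·s²/n.
f = 4733/16837 = 0.28110709; Var(ȳ) = 0.71889291·27170/4733 = 4.1268372.
Var(Ŷ) = 16837² · 4.1268372 = 1.1698947 × 10^9.
SE(Ŷ) = √(1.1698947 × 10^9) = 34203.7.

34203.7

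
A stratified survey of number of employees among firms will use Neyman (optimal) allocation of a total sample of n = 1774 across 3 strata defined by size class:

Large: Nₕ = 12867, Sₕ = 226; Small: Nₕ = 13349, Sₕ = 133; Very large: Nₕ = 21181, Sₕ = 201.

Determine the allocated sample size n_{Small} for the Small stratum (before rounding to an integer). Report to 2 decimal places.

352.27

Neyman allocation: nₕ = n·NₕSₕ / Σⱼ NⱼSⱼ.
Σ NⱼSⱼ = 12867·226 + 13349·133 + 21181·201 = 8.94074 × 10^6.
n_{Small} = 1774·13349·133 / (8.94074 × 10^6) = 352.27.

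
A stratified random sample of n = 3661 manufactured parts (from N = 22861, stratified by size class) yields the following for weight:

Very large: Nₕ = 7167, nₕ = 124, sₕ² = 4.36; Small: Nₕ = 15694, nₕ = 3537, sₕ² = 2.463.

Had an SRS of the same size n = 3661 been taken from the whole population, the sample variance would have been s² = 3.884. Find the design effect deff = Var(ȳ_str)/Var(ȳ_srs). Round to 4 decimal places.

4.0967

Var(ȳ_str) = Σ Wₕ²(1−fₕ)sₕ²/nₕ with Wₕ = Nₕ/22861:
  Very large: (7167/22861)²·(1−124/7167)·4.36/124 = 0.0033960138
  Small: (15694/22861)²·(1−3537/15694)·2.463/3537 = 2.5421371 × 10^-4
  → Var(ȳ_str) = 0.0036502275.
Var(ȳ_srs) = (1 − 3661/22861)·3.884/3661 = 8.9101599 × 10^-4.
deff = 0.0036502275 / (8.9101599 × 10^-4) = 4.0967.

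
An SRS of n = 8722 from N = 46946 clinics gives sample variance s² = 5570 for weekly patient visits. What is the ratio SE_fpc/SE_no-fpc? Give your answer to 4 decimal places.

0.9023

f = n/N = 8722/46946 = 0.18578793.
SE_no-fpc = √(s²/n) = 0.7991339; SE_fpc = √((1−f)s²/n) = 0.72108809.
Ratio = √(1−f) = 0.90233701.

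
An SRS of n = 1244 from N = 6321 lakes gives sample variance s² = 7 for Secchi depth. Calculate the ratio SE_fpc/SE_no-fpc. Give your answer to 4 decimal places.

f = n/N = 1244/6321 = 0.19680430.
SE_no-fpc = √(s²/n) = 0.075013396; SE_fpc = √((1−f)s²/n) = 0.067227896.
Ratio = √(1−f) = 0.89621186.

0.8962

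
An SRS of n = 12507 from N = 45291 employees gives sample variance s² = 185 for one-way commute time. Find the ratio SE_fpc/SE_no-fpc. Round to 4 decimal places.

f = n/N = 12507/45291 = 0.27614758.
SE_no-fpc = √(s²/n) = 0.1216212; SE_fpc = √((1−f)s²/n) = 0.10347473.
Ratio = √(1−f) = 0.85079517.

0.8508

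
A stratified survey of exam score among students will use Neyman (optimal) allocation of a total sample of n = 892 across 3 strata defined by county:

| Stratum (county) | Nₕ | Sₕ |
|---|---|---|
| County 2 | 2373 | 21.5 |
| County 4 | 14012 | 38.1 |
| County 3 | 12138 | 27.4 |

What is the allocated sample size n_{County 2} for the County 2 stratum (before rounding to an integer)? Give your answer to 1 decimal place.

Neyman allocation: nₕ = n·NₕSₕ / Σⱼ NⱼSⱼ.
Σ NⱼSⱼ = 2373·21.5 + 14012·38.1 + 12138·27.4 = 917457.9.
n_{County 2} = 892·2373·21.5 / 917457.9 = 49.6.

49.6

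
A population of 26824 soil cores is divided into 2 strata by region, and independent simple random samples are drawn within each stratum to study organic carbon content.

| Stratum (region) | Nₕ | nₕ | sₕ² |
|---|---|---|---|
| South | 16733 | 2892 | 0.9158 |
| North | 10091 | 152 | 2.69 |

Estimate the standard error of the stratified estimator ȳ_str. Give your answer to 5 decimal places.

0.05068

Var(ȳ_str) = Σₕ Wₕ²(1 − fₕ)sₕ²/nₕ with Wₕ = Nₕ/N, N = 26824.
South: Wₕ = 0.62380704; term = 0.62380704²·(1 − 0.17283213)·0.9158/2892 = 1.0192872 × 10^-4.
North: Wₕ = 0.37619296; term = 0.37619296²·(1 − 0.01506293)·2.69/152 = 0.0024668259.
Sum = 0.0025687546.
SE = √(0.0025687546) = 0.05068.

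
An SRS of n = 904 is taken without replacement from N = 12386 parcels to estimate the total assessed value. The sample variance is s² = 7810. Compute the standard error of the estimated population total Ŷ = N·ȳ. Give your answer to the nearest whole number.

35052

Var(Ŷ) = N²·Var(ȳ) = N²·(1 − n/N)·s²/n.
f = 904/12386 = 0.07298563; Var(ȳ) = 0.92701437·7810/904 = 8.0088299.
Var(Ŷ) = 12386² · 8.0088299 = 1.2286586 × 10^9.
SE(Ŷ) = √(1.2286586 × 10^9) = 35052.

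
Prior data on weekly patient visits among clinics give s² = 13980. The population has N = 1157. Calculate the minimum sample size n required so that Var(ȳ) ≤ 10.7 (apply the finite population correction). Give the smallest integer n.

Without fpc, n₀ = s²/D = 13980/10.7 = 1306.5421.
With fpc, (1 − n/N)·s²/n ≤ D requires n ≥ n₀/(1 + n₀/N) = 1306.5421/(1 + 1306.5421/1157) = 613.6161.
Rounding up, n = 614.

614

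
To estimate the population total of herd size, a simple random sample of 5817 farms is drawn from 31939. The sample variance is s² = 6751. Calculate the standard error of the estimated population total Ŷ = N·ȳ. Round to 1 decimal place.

Var(Ŷ) = N²·Var(ȳ) = N²·(1 − n/N)·s²/n.
f = 5817/31939 = 0.18212843; Var(ȳ) = 0.81787157·6751/5817 = 0.94919219.
Var(Ŷ) = 31939² · 0.94919219 = 9.6827069 × 10^8.
SE(Ŷ) = √(9.6827069 × 10^8) = 31117.0.

31117.0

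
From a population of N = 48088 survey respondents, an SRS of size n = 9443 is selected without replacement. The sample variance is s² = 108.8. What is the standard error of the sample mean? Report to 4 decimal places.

0.0962

Under SRS without replacement, Var(ȳ) = (1 − f)·s²/n with f = n/N = 9443/48088 = 0.19636916.
Var(ȳ) = (1 − 0.19636916)·108.8/9443 = 0.80363084·0.011521762 = 0.0092592434.
SE(ȳ) = √(0.0092592434) = 0.0962.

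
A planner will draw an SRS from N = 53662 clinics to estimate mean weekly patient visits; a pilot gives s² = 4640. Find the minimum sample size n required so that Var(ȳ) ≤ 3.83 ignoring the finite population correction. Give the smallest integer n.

1212

Without fpc, n₀ = s²/D = 4640/3.83 = 1211.4883.
Rounding up, n = 1212.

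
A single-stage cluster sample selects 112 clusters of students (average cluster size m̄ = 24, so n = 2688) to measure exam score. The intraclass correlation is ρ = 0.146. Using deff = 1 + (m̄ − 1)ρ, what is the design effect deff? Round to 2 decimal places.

4.36

deff = 1 + (24 − 1)·0.146 = 1 + 3.358 = 4.358.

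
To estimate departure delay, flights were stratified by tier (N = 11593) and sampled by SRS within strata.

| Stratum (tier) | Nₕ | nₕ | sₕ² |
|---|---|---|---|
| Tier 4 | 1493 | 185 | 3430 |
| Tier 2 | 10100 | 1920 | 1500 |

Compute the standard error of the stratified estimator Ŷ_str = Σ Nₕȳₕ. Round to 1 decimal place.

Var(Ŷ_str) = Σₕ Nₕ²(1 − fₕ)sₕ²/nₕ.
Tier 4: 1493²·(1 − 185/1493)·3430/185 = 3.6206783 × 10^7.
Tier 2: 10100²·(1 − 1920/10100)·1500/1920 = 6.4545312 × 10^7.
Sum = 1.007521 × 10^8.
SE = √(1.007521 × 10^8) = 10037.5.

10037.5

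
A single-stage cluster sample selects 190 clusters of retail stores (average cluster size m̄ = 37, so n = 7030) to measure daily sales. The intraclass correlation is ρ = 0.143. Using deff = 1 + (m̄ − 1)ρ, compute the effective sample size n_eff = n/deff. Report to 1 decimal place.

1143.5

deff = 1 + (37 − 1)·0.143 = 1 + 5.148 = 6.148.
n_eff = 7030 / 6.148 = 1143.5.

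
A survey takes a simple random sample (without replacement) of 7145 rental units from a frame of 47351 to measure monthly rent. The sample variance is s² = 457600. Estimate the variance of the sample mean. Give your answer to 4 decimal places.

54.3808

Under SRS without replacement, Var(ȳ) = (1 − f)·s²/n with f = n/N = 7145/47351 = 0.15089438.
Var(ȳ) = (1 − 0.15089438)·457600/7145 = 0.84910562·64.044787 = 54.380788.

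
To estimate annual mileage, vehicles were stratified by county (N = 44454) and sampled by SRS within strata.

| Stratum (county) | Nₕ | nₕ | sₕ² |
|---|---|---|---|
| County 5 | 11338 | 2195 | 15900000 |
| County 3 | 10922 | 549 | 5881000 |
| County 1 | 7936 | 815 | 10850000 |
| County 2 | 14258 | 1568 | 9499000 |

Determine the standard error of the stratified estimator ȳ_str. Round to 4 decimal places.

Var(ȳ_str) = Σₕ Wₕ²(1 − fₕ)sₕ²/nₕ with Wₕ = Nₕ/N, N = 44454.
County 5: Wₕ = 0.25505016; term = 0.25505016²·(1 − 0.19359675)·15900000/2195 = 379.98468.
County 3: Wₕ = 0.24569218; term = 0.24569218²·(1 − 0.05026552)·5881000/549 = 614.13478.
County 1: Wₕ = 0.17852162; term = 0.17852162²·(1 − 0.10269657)·10850000/815 = 380.70895.
County 2: Wₕ = 0.32073604; term = 0.32073604²·(1 − 0.10997335)·9499000/1568 = 554.6645.
Sum = 1929.4929.
SE = √(1929.4929) = 43.9260.

43.9260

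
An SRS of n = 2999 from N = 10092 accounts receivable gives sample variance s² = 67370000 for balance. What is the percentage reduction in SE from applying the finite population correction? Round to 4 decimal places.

16.1648

f = n/N = 2999/10092 = 0.29716607.
SE_no-fpc = √(s²/n) = 149.88047; SE_fpc = √((1−f)s²/n) = 125.65258.
Ratio = √(1−f) = 0.83835191. Reduction = 100·(1 − 0.83835191) = 16.1648%.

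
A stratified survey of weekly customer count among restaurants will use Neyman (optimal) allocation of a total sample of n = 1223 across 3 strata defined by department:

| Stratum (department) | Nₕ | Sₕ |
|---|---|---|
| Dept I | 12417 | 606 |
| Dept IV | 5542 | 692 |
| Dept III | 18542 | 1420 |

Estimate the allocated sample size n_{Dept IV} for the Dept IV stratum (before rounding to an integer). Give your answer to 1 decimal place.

Neyman allocation: nₕ = n·NₕSₕ / Σⱼ NⱼSⱼ.
Σ NⱼSⱼ = 12417·606 + 5542·692 + 18542·1420 = 3.7689406 × 10^7.
n_{Dept IV} = 1223·5542·692 / (3.7689406 × 10^7) = 124.4.

124.4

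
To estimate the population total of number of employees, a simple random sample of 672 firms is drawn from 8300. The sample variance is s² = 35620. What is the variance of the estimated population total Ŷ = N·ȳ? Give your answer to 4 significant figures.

3.356 × 10^9

Var(Ŷ) = N²·Var(ȳ) = N²·(1 − n/N)·s²/n.
f = 672/8300 = 0.08096386; Var(ȳ) = 0.91903614·35620/672 = 48.714386.
Var(Ŷ) = 8300² · 48.714386 = 3.3559341 × 10^9.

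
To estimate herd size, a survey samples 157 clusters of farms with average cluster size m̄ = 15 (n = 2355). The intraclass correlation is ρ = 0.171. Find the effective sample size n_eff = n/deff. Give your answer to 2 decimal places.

deff = 1 + (15 − 1)·0.171 = 1 + 2.394 = 3.394.
n_eff = 2355 / 3.394 = 693.87.

693.87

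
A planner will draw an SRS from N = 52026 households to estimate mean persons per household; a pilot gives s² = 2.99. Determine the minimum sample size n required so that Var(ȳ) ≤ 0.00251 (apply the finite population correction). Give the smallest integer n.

Without fpc, n₀ = s²/D = 2.99/0.00251 = 1191.2351.
With fpc, (1 − n/N)·s²/n ≤ D requires n ≥ n₀/(1 + n₀/N) = 1191.2351/(1 + 1191.2351/52026) = 1164.5700.
Rounding up, n = 1165.

1165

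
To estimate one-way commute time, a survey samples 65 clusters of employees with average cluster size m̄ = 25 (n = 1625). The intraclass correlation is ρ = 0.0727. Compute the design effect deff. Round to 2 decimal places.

2.74

deff = 1 + (25 − 1)·0.0727 = 1 + 1.7448 = 2.7448.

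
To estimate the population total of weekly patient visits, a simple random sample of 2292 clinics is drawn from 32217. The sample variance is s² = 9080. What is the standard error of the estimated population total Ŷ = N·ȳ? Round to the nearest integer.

Var(Ŷ) = N²·Var(ȳ) = N²·(1 − n/N)·s²/n.
f = 2292/32217 = 0.07114256; Var(ȳ) = 0.92885744·9080/2292 = 3.6797668.
Var(Ŷ) = 32217² · 3.6797668 = 3.8193591 × 10^9.
SE(Ŷ) = √(3.8193591 × 10^9) = 61801.

61801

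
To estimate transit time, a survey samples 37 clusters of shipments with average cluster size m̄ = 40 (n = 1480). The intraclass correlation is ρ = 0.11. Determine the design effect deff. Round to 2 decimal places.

deff = 1 + (40 − 1)·0.11 = 1 + 4.29 = 5.29.

5.29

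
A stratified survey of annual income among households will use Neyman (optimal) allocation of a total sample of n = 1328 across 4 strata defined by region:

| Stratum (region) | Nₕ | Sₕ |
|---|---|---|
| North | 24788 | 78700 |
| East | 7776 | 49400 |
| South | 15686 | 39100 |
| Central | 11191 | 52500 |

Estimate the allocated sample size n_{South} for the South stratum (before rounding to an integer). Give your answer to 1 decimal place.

Neyman allocation: nₕ = n·NₕSₕ / Σⱼ NⱼSⱼ.
Σ NⱼSⱼ = 24788·78700 + 7776·49400 + 15686·39100 + 11191·52500 = 3.5358001 × 10^9.
n_{South} = 1328·15686·39100 / (3.5358001 × 10^9) = 230.4.

230.4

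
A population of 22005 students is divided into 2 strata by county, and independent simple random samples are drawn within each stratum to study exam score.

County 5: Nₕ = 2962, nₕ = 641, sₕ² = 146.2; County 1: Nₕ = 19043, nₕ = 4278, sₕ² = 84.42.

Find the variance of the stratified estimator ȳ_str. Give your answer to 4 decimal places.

Var(ȳ_str) = Σₕ Wₕ²(1 − fₕ)sₕ²/nₕ with Wₕ = Nₕ/N, N = 22005.
County 5: Wₕ = 0.13460577; term = 0.13460577²·(1 − 0.21640783)·146.2/641 = 0.0032382233.
County 1: Wₕ = 0.86539423; term = 0.86539423²·(1 − 0.22464948)·84.42/4278 = 0.011458576.
Sum = 0.014696799.

0.0147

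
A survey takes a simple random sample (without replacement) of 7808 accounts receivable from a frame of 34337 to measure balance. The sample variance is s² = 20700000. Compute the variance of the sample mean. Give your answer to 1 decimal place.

2048.3

Under SRS without replacement, Var(ȳ) = (1 − f)·s²/n with f = n/N = 7808/34337 = 0.22739319.
Var(ȳ) = (1 − 0.22739319)·20700000/7808 = 0.77260681·2651.127 = 2048.2788.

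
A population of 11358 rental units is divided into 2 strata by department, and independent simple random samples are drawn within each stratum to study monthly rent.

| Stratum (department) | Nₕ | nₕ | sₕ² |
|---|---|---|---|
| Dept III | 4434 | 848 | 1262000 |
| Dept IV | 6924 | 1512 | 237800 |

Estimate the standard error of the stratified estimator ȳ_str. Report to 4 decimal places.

15.1365

Var(ȳ_str) = Σₕ Wₕ²(1 − fₕ)sₕ²/nₕ with Wₕ = Nₕ/N, N = 11358.
Dept III: Wₕ = 0.39038563; term = 0.39038563²·(1 − 0.19124944)·1262000/848 = 183.42805.
Dept IV: Wₕ = 0.60961437; term = 0.60961437²·(1 − 0.21837088)·237800/1512 = 45.684742.
Sum = 229.11279.
SE = √(229.11279) = 15.1365.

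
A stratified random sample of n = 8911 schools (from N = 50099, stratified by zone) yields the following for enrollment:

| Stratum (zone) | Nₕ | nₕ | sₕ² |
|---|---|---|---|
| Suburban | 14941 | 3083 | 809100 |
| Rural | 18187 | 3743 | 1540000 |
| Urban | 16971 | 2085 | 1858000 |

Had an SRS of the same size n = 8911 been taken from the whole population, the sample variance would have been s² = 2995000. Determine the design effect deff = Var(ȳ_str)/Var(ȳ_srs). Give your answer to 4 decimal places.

Var(ȳ_str) = Σ Wₕ²(1−fₕ)sₕ²/nₕ with Wₕ = Nₕ/50099:
  Suburban: (14941/50099)²·(1−3083/14941)·809100/3083 = 18.525147
  Rural: (18187/50099)²·(1−3743/18187)·1540000/3743 = 43.061715
  Urban: (16971/50099)²·(1−2085/16971)·1858000/2085 = 89.694742
  → Var(ȳ_str) = 151.2816.
Var(ȳ_srs) = (1 − 8911/50099)·2995000/8911 = 276.31982.
deff = 151.2816 / 276.31982 = 0.5475.

0.5475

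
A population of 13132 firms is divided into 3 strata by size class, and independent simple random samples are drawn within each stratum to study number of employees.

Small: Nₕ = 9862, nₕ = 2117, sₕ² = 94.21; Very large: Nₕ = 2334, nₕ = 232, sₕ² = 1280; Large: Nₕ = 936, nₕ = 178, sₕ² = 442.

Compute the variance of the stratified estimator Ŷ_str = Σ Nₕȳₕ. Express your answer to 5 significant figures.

Var(Ŷ_str) = Σₕ Nₕ²(1 − fₕ)sₕ²/nₕ.
Small: 9862²·(1 − 2117/9862)·94.21/2117 = 3.3990892 × 10^6.
Very large: 2334²·(1 − 232/2334)·1280/232 = 2.7067961 × 10^7.
Large: 936²·(1 − 178/936)·442/178 = 1.7617623 × 10^6.
Sum = 3.2228813 × 10^7.

3.2229 × 10^7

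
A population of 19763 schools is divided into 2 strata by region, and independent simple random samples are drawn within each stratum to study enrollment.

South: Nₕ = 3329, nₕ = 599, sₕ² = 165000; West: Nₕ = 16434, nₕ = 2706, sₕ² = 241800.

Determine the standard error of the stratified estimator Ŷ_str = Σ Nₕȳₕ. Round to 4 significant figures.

Var(Ŷ_str) = Σₕ Nₕ²(1 − fₕ)sₕ²/nₕ.
South: 3329²·(1 − 599/3329)·165000/599 = 2.5034191 × 10^9.
West: 16434²·(1 − 2706/16434)·241800/2706 = 2.0159468 × 10^10.
Sum = 2.2662887 × 10^10.
SE = √(2.2662887 × 10^10) = 150500.

150500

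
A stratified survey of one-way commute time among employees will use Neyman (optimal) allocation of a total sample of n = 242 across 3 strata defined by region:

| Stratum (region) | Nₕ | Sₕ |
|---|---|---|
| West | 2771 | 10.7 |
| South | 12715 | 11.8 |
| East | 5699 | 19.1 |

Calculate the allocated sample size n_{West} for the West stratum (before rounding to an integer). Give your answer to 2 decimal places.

Neyman allocation: nₕ = n·NₕSₕ / Σⱼ NⱼSⱼ.
Σ NⱼSⱼ = 2771·10.7 + 12715·11.8 + 5699·19.1 = 288537.6.
n_{West} = 242·2771·10.7 / 288537.6 = 24.87.

24.87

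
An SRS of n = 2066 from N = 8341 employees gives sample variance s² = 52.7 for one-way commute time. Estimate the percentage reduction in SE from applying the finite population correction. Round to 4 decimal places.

13.2643

f = n/N = 2066/8341 = 0.24769212.
SE_no-fpc = √(s²/n) = 0.15971296; SE_fpc = √((1−f)s²/n) = 0.13852812.
Ratio = √(1−f) = 0.86735683. Reduction = 100·(1 − 0.86735683) = 13.2643%.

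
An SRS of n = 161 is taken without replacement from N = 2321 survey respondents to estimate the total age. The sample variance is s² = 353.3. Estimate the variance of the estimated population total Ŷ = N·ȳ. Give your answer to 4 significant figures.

Var(Ŷ) = N²·Var(ȳ) = N²·(1 − n/N)·s²/n.
f = 161/2321 = 0.06936665; Var(ȳ) = 0.93063335·353.3/161 = 2.0421911.
Var(Ŷ) = 2321² · 2.0421911 = 1.1001367 × 10^7.

1.100 × 10^7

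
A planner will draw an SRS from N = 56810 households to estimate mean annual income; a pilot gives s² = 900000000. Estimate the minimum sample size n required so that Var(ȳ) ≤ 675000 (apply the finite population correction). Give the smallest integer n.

1303

Without fpc, n₀ = s²/D = 900000000/675000 = 1333.3333.
With fpc, (1 − n/N)·s²/n ≤ D requires n ≥ n₀/(1 + n₀/N) = 1333.3333/(1 + 1333.3333/56810) = 1302.7575.
Rounding up, n = 1303.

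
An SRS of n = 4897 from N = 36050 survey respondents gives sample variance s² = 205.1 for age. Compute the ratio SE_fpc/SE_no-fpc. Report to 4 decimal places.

f = n/N = 4897/36050 = 0.13583911.
SE_no-fpc = √(s²/n) = 0.20465284; SE_fpc = √((1−f)s²/n) = 0.1902458.
Ratio = √(1−f) = 0.92960254.

0.9296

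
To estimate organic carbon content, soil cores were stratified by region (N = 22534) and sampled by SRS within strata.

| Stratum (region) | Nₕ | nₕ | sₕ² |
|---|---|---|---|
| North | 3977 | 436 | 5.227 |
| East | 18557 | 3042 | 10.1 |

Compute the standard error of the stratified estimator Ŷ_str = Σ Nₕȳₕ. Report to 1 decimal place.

1060.5

Var(Ŷ_str) = Σₕ Nₕ²(1 − fₕ)sₕ²/nₕ.
North: 3977²·(1 − 436/3977)·5.227/436 = 168829.19.
East: 18557²·(1 − 3042/18557)·10.1/3042 = 955920.36.
Sum = 1.1247496 × 10^6.
SE = √(1.1247496 × 10^6) = 1060.5.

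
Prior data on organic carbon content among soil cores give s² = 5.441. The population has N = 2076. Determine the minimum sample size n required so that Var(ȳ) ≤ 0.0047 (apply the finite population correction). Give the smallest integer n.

744

Without fpc, n₀ = s²/D = 5.441/0.0047 = 1157.6596.
With fpc, (1 − n/N)·s²/n ≤ D requires n ≥ n₀/(1 + n₀/N) = 1157.6596/(1 + 1157.6596/2076) = 743.2141.
Rounding up, n = 744.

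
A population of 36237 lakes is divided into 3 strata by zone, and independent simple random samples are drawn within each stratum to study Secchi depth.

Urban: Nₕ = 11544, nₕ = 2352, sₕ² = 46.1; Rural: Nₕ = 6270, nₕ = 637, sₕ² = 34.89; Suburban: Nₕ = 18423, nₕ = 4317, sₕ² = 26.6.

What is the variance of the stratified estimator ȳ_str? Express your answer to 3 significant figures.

0.00428

Var(ȳ_str) = Σₕ Wₕ²(1 − fₕ)sₕ²/nₕ with Wₕ = Nₕ/N, N = 36237.
Urban: Wₕ = 0.31856942; term = 0.31856942²·(1 − 0.20374220)·46.1/2352 = 0.0015838917.
Rural: Wₕ = 0.17302757; term = 0.17302757²·(1 − 0.10159490)·34.89/637 = 0.001473209.
Suburban: Wₕ = 0.50840301; term = 0.50840301²·(1 − 0.23432666)·26.6/4317 = 0.0012194369.
Sum = 0.0042765376.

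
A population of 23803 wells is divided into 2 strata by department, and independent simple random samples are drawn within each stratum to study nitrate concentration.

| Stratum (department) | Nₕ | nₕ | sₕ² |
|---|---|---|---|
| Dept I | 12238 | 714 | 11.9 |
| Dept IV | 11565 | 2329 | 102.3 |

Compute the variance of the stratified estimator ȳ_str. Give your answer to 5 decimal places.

Var(ȳ_str) = Σₕ Wₕ²(1 − fₕ)sₕ²/nₕ with Wₕ = Nₕ/N, N = 23803.
Dept I: Wₕ = 0.51413687; term = 0.51413687²·(1 − 0.05834287)·11.9/714 = 0.004148576.
Dept IV: Wₕ = 0.48586313; term = 0.48586313²·(1 − 0.20138348)·102.3/2329 = 0.0082808003.
Sum = 0.012429376.

0.01243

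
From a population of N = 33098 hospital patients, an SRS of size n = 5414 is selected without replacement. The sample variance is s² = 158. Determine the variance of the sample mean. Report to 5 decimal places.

0.02441

Under SRS without replacement, Var(ȳ) = (1 − f)·s²/n with f = n/N = 5414/33098 = 0.16357484.
Var(ȳ) = (1 − 0.16357484)·158/5414 = 0.83642516·0.029183598 = 0.024409896.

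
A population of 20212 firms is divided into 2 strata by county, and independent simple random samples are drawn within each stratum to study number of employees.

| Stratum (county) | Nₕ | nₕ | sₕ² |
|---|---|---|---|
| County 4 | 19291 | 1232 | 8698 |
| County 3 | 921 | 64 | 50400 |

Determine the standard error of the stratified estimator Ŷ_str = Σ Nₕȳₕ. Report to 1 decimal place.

55507.9

Var(Ŷ_str) = Σₕ Nₕ²(1 − fₕ)sₕ²/nₕ.
County 4: 19291²·(1 − 1232/19291)·8698/1232 = 2.4595584 × 10^9.
County 3: 921²·(1 − 64/921)·50400/64 = 6.2157139 × 10^8.
Sum = 3.0811298 × 10^9.
SE = √(3.0811298 × 10^9) = 55507.9.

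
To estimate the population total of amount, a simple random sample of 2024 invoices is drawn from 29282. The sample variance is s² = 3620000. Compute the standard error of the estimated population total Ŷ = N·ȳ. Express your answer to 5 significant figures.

Var(Ŷ) = N²·Var(ȳ) = N²·(1 − n/N)·s²/n.
f = 2024/29282 = 0.06912096; Var(ȳ) = 0.93087904·3620000/2024 = 1664.9121.
Var(Ŷ) = 29282² · 1664.9121 = 1.4275548 × 10^12.
SE(Ŷ) = √(1.4275548 × 10^12) = 1.1948 × 10^6.

1.1948 × 10^6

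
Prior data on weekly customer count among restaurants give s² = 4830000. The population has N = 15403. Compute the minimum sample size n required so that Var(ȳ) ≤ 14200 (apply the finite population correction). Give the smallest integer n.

333

Without fpc, n₀ = s²/D = 4830000/14200 = 340.1408.
With fpc, (1 − n/N)·s²/n ≤ D requires n ≥ n₀/(1 + n₀/N) = 340.1408/(1 + 340.1408/15403) = 332.7918.
Rounding up, n = 333.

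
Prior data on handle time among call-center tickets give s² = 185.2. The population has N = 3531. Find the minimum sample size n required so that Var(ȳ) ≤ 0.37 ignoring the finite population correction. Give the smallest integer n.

Without fpc, n₀ = s²/D = 185.2/0.37 = 500.5405.
Rounding up, n = 501.

501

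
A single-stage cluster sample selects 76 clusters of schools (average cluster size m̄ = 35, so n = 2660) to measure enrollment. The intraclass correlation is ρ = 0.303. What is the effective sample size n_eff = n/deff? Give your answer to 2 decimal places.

235.36

deff = 1 + (35 − 1)·0.303 = 1 + 10.302 = 11.302.
n_eff = 2660 / 11.302 = 235.36.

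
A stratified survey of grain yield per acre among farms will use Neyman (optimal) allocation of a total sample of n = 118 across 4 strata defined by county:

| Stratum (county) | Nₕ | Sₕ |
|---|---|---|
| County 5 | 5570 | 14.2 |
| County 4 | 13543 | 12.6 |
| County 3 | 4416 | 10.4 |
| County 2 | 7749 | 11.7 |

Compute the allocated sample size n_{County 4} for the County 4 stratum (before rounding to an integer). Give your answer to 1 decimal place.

52.1

Neyman allocation: nₕ = n·NₕSₕ / Σⱼ NⱼSⱼ.
Σ NⱼSⱼ = 5570·14.2 + 13543·12.6 + 4416·10.4 + 7749·11.7 = 386325.5.
n_{County 4} = 118·13543·12.6 / 386325.5 = 52.1.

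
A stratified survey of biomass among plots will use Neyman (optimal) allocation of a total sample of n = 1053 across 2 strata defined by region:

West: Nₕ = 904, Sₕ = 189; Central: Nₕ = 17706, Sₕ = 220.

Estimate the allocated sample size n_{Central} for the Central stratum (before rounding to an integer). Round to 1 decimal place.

Neyman allocation: nₕ = n·NₕSₕ / Σⱼ NⱼSⱼ.
Σ NⱼSⱼ = 904·189 + 17706·220 = 4.066176 × 10^6.
n_{Central} = 1053·17706·220 / (4.066176 × 10^6) = 1008.8.

1008.8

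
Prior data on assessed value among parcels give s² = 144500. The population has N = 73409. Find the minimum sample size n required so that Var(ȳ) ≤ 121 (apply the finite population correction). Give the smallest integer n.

Without fpc, n₀ = s²/D = 144500/121 = 1194.2149.
With fpc, (1 − n/N)·s²/n ≤ D requires n ≥ n₀/(1 + n₀/N) = 1194.2149/(1 + 1194.2149/73409) = 1175.0984.
Rounding up, n = 1176.

1176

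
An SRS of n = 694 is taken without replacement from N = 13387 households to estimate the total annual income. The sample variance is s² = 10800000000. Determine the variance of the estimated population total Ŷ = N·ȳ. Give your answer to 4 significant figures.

Var(Ŷ) = N²·Var(ȳ) = N²·(1 − n/N)·s²/n.
f = 694/13387 = 0.05184134; Var(ȳ) = 0.94815866·10800000000/694 = 1.4755207 × 10^7.
Var(Ŷ) = 13387² · (1.4755207 × 10^7) = 2.6443067 × 10^15.

2.644 × 10^15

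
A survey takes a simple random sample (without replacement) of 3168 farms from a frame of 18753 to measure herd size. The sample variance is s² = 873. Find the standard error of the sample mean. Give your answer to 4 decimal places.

0.4786

Under SRS without replacement, Var(ȳ) = (1 − f)·s²/n with f = n/N = 3168/18753 = 0.16893297.
Var(ȳ) = (1 − 0.16893297)·873/3168 = 0.83106703·0.27556818 = 0.22901563.
SE(ȳ) = √(0.22901563) = 0.4786.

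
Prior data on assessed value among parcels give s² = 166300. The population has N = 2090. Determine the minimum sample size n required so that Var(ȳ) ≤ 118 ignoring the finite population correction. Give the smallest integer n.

1410

Without fpc, n₀ = s²/D = 166300/118 = 1409.3220.
Rounding up, n = 1410.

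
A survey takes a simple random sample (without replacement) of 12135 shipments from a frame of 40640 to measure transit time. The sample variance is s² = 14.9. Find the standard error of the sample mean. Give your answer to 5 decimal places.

0.02935

Under SRS without replacement, Var(ȳ) = (1 − f)·s²/n with f = n/N = 12135/40640 = 0.29859744.
Var(ȳ) = (1 − 0.29859744)·14.9/12135 = 0.70140256·0.0012278533 = 8.6121946 × 10^-4.
SE(ȳ) = √(8.6121946 × 10^-4) = 0.02935.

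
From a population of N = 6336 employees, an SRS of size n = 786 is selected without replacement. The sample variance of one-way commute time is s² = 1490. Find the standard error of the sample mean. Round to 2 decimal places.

Under SRS without replacement, Var(ȳ) = (1 − f)·s²/n with f = n/N = 786/6336 = 0.12405303.
Var(ȳ) = (1 − 0.12405303)·1490/786 = 0.87594697·1.8956743 = 1.6605102.
SE(ȳ) = √(1.6605102) = 1.29.

1.29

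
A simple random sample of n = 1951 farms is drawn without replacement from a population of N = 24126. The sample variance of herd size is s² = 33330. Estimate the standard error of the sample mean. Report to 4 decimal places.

Under SRS without replacement, Var(ȳ) = (1 − f)·s²/n with f = n/N = 1951/24126 = 0.08086711.
Var(ȳ) = (1 − 0.08086711)·33330/1951 = 0.91913289·17.083547 = 15.70205.
SE(ȳ) = √(15.70205) = 3.9626.

3.9626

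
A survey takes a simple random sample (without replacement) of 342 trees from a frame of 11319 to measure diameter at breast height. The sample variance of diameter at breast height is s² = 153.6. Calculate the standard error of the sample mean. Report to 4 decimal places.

Under SRS without replacement, Var(ȳ) = (1 − f)·s²/n with f = n/N = 342/11319 = 0.03021468.
Var(ȳ) = (1 − 0.03021468)·153.6/342 = 0.96978532·0.44912281 = 0.4355527.
SE(ȳ) = √(0.4355527) = 0.6600.

0.6600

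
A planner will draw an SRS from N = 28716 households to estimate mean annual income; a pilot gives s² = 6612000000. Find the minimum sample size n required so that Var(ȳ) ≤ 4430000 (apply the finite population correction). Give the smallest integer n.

1419

Without fpc, n₀ = s²/D = 6612000000/4430000 = 1492.5508.
With fpc, (1 − n/N)·s²/n ≤ D requires n ≥ n₀/(1 + n₀/N) = 1492.5508/(1 + 1492.5508/28716) = 1418.8065.
Rounding up, n = 1419.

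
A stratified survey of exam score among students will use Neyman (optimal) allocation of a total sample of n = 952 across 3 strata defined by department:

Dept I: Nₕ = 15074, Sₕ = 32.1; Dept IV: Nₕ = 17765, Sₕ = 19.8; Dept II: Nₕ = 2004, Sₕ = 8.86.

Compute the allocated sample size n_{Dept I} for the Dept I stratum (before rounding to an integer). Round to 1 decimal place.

Neyman allocation: nₕ = n·NₕSₕ / Σⱼ NⱼSⱼ.
Σ NⱼSⱼ = 15074·32.1 + 17765·19.8 + 2004·8.86 = 853377.84.
n_{Dept I} = 952·15074·32.1 / 853377.84 = 539.8.

539.8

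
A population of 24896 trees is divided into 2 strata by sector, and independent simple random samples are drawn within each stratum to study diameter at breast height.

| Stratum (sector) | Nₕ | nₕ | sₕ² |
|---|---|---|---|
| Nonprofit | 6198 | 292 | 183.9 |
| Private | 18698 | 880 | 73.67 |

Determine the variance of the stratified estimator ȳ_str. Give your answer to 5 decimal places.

Var(ȳ_str) = Σₕ Wₕ²(1 − fₕ)sₕ²/nₕ with Wₕ = Nₕ/N, N = 24896.
Nonprofit: Wₕ = 0.24895566; term = 0.24895566²·(1 − 0.04711197)·183.9/292 = 0.037195015.
Private: Wₕ = 0.75104434; term = 0.75104434²·(1 − 0.04706386)·73.67/880 = 0.04499901.
Sum = 0.082194025.

0.08219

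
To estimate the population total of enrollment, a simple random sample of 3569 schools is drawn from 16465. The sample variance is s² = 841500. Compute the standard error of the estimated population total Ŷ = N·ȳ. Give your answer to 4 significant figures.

Var(Ŷ) = N²·Var(ȳ) = N²·(1 − n/N)·s²/n.
f = 3569/16465 = 0.21676283; Var(ȳ) = 0.78323717·841500/3569 = 184.67192.
Var(Ŷ) = 16465² · 184.67192 = 5.006386 × 10^10.
SE(Ŷ) = √(5.006386 × 10^10) = 223700.

223700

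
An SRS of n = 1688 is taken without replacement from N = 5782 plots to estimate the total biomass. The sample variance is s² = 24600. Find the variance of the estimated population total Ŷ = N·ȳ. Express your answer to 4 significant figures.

Var(Ŷ) = N²·Var(ȳ) = N²·(1 − n/N)·s²/n.
f = 1688/5782 = 0.29194051; Var(ȳ) = 0.70805949·24600/1688 = 10.318877.
Var(Ŷ) = 5782² · 10.318877 = 3.4497578 × 10^8.

3.450 × 10^8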